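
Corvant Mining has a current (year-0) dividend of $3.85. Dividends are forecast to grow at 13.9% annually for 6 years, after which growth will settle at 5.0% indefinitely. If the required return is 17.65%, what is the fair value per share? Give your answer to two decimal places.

Two-stage DDM. Project D₁…D_6 at 0.139, terminal growth 0.05, discount at r = 0.1765.
D_1 = 4.3852
D_2 = 4.9947
D_3 = 5.6889
D_4 = 6.4797
D_5 = 7.3804
D_6 = 8.4063
Terminal value at t=6: TV = D_7/(r−g) = 8.8266/(0.1765−0.05) = 69.7753
P₀ = 4.3852/(1+0.1765)^1 + 4.9947/(1+0.1765)^2 + 5.6889/(1+0.1765)^3 + 6.4797/(1+0.1765)^4 + 7.3804/(1+0.1765)^5 + 8.4063/(1+0.1765)^6 + 69.7753/(1+0.1765)^6 = 46.9674

$46.97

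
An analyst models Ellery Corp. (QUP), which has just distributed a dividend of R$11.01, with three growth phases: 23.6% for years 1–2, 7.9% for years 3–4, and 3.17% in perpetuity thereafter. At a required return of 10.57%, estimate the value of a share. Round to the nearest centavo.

R$235.25

Three-stage DDM. Project D₁…D_4; terminal Gordon value at t=4 with g = 0.0317; discount at r = 0.1057.
D_1 = 13.6084
D_2 = 16.8199
D_3 = 18.1487
D_4 = 19.5825
TV_4 = 20.2032/(0.1057−0.0317) = 273.0165
P₀ = Σ Dₜ/(1+r)ᵗ + TV_4/(1+r)^4 = 235.2507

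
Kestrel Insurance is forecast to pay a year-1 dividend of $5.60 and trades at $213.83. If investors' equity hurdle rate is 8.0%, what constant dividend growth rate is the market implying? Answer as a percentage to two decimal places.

From P₀ = D₁/(r − g), the implied growth is g = r − D₁/P₀.
g = 0.08 − 5.60/213.83 = 0.08 − 0.02619 = 0.05381

5.38%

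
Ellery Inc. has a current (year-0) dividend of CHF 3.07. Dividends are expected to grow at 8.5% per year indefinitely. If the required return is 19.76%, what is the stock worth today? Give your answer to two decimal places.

CHF 29.58

Gordon growth model: P₀ = D₁/(r − g). D₁ = 3.07 × (1 + 0.085) = 3.3309.
P₀ = 3.3309 / (0.1976 − 0.085) = 3.3309 / 0.1126 = 29.5821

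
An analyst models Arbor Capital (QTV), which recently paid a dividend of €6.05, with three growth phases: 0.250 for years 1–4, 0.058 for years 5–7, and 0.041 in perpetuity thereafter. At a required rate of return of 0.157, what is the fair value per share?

€106.76

Three-stage DDM. Project D₁…D_7; terminal Gordon value at t=7 with g = 0.041; discount at r = 0.157.
D_1 = 7.5625
D_2 = 9.4531
D_3 = 11.8164
D_4 = 14.7705
D_5 = 15.6272
D_6 = 16.5336
D_7 = 17.4925
TV_7 = 18.2097/(0.157−0.041) = 156.9803
P₀ = Σ Dₜ/(1+r)ᵗ + TV_7/(1+r)^7 = 106.7624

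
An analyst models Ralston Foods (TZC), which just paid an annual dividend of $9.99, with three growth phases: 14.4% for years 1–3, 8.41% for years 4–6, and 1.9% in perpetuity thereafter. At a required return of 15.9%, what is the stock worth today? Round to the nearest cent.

Three-stage DDM. Project D₁…D_6; terminal Gordon value at t=6 with g = 0.019; discount at r = 0.159.
D_1 = 11.4286
D_2 = 13.0743
D_3 = 14.9570
D_4 = 16.2148
D_5 = 17.5785
D_6 = 19.0569
TV_6 = 19.4190/(0.159−0.019) = 138.7068
P₀ = Σ Dₜ/(1+r)ᵗ + TV_6/(1+r)^6 = 111.6815

$111.68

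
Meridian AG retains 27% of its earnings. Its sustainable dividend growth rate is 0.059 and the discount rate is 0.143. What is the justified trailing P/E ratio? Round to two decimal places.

Payout ratio b = 1 − 0.27 = 0.73.
Justified trailing P/E = b(1+g)/(r−g) = 0.73×(1+0.059)/(0.143−0.059) = 9.2032

9.20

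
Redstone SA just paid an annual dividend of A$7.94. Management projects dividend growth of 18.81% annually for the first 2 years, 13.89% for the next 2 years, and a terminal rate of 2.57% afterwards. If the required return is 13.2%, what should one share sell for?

A$120.16

Three-stage DDM. Project D₁…D_4; terminal Gordon value at t=4 with g = 0.0257; discount at r = 0.132.
D_1 = 9.4335
D_2 = 11.2080
D_3 = 12.7647
D_4 = 14.5378
TV_4 = 14.9114/(0.132−0.0257) = 140.2765
P₀ = Σ Dₜ/(1+r)ᵗ + TV_4/(1+r)^4 = 120.1610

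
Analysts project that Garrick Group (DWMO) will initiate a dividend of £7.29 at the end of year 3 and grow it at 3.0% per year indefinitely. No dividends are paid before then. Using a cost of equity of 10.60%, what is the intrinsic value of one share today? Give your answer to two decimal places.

£78.42

Deferred-dividend DDM. At t=2 the remaining stream is a growing perpetuity with first payment D_3 = 7.29.
V_2 = D_3/(r−g) = 7.29/(0.106−0.03) = 95.9211
P₀ = V_2/(1+r)^2 = 95.9211/(1+0.106)^2 = 78.4158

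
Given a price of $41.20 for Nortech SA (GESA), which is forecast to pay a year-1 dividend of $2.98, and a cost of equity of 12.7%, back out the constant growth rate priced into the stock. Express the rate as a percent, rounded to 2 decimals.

From P₀ = D₁/(r − g), the implied growth is g = r − D₁/P₀.
g = 0.127 − 2.98/41.20 = 0.127 − 0.07233 = 0.05467

5.47%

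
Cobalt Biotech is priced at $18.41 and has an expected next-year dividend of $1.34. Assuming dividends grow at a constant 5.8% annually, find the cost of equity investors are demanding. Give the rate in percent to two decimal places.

13.08%

Rearranging the constant-growth DDM: r = D₁/P₀ + g.
r = 1.3400 / 18.41 + 0.058 = 0.07279 + 0.058 = 0.13079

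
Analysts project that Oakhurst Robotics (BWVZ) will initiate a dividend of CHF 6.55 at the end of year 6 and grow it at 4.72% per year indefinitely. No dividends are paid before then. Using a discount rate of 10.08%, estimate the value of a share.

Deferred-dividend DDM. At t=5 the remaining stream is a growing perpetuity with first payment D_6 = 6.55.
V_5 = D_6/(r−g) = 6.55/(0.1008−0.0472) = 122.2015
P₀ = V_5/(1+r)^5 = 122.2015/(1+0.1008)^5 = 75.6022

CHF 75.60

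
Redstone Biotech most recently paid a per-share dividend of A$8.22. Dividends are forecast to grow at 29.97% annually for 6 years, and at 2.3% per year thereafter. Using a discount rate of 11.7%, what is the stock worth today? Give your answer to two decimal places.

A$308.64

Two-stage DDM. Project D₁…D_6 at 0.2997, terminal growth 0.023, discount at r = 0.117.
D_1 = 10.6835
D_2 = 13.8854
D_3 = 18.0468
D_4 = 23.4555
D_5 = 30.4851
D_6 = 39.6215
Terminal value at t=6: TV = D_7/(r−g) = 40.5328/(0.117−0.023) = 431.1996
P₀ = 10.6835/(1+0.117)^1 + 13.8854/(1+0.117)^2 + 18.0468/(1+0.117)^3 + 23.4555/(1+0.117)^4 + 30.4851/(1+0.117)^5 + 39.6215/(1+0.117)^6 + 431.1996/(1+0.117)^6 = 308.6436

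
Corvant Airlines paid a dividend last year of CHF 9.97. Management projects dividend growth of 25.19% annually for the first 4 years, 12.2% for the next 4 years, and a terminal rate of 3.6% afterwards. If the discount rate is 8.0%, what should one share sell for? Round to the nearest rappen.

Three-stage DDM. Project D₁…D_8; terminal Gordon value at t=8 with g = 0.036; discount at r = 0.08.
D_1 = 12.4814
D_2 = 15.6255
D_3 = 19.5616
D_4 = 24.4892
D_5 = 27.4768
D_6 = 30.8290
D_7 = 34.5901
D_8 = 38.8101
TV_8 = 40.2073/(0.08−0.036) = 913.8022
P₀ = Σ Dₜ/(1+r)ᵗ + TV_8/(1+r)^8 = 631.4597

CHF 631.46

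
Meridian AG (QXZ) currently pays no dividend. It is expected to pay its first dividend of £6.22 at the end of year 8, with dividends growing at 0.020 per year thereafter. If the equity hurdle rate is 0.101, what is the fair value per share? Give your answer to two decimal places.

£39.16

Deferred-dividend DDM. At t=7 the remaining stream is a growing perpetuity with first payment D_8 = 6.22.
V_7 = D_8/(r−g) = 6.22/(0.101−0.02) = 76.7901
P₀ = V_7/(1+r)^7 = 76.7901/(1+0.101)^7 = 39.1556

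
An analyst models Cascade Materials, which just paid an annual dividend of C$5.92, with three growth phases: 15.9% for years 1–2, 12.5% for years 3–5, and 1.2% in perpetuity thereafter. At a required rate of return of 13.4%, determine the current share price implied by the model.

C$80.58

Three-stage DDM. Project D₁…D_5; terminal Gordon value at t=5 with g = 0.012; discount at r = 0.134.
D_1 = 6.8613
D_2 = 7.9522
D_3 = 8.9463
D_4 = 10.0645
D_5 = 11.3226
TV_5 = 11.4585/(0.134−0.012) = 93.9219
P₀ = Σ Dₜ/(1+r)ᵗ + TV_5/(1+r)^5 = 80.5775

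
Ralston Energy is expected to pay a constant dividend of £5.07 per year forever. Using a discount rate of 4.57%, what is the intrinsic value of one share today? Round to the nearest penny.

Zero-growth DDM (perpetuity): P₀ = D/r = 5.07 / 0.0457 = 110.9409

£110.94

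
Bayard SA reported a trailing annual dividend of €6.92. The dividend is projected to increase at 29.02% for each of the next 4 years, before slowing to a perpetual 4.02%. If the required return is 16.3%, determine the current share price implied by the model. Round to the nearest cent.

€124.91

Two-stage DDM. Project D₁…D_4 at 0.2902, terminal growth 0.0402, discount at r = 0.163.
D_1 = 8.9282
D_2 = 11.5191
D_3 = 14.8620
D_4 = 19.1750
Terminal value at t=4: TV = D_5/(r−g) = 19.9458/(0.163−0.0402) = 162.4249
P₀ = 8.9282/(1+0.163)^1 + 11.5191/(1+0.163)^2 + 14.8620/(1+0.163)^3 + 19.1750/(1+0.163)^4 + 162.4249/(1+0.163)^4 = 124.9064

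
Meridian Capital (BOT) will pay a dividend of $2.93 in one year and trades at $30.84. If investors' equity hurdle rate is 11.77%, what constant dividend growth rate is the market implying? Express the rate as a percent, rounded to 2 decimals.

2.27%

From P₀ = D₁/(r − g), the implied growth is g = r − D₁/P₀.
g = 0.1177 − 2.93/30.84 = 0.1177 − 0.09501 = 0.02269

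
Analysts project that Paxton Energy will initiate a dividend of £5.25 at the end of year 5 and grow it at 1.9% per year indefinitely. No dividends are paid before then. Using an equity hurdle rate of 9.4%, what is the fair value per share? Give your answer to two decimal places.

£48.87

Deferred-dividend DDM. At t=4 the remaining stream is a growing perpetuity with first payment D_5 = 5.25.
V_4 = D_5/(r−g) = 5.25/(0.094−0.019) = 70.0000
P₀ = V_4/(1+r)^4 = 70.0000/(1+0.094)^4 = 48.8685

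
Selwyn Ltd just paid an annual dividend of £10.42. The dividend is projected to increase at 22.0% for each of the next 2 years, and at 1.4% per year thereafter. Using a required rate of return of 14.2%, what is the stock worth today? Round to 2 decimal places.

£117.23

Two-stage DDM. Project D₁…D_2 at 0.22, terminal growth 0.014, discount at r = 0.142.
D_1 = 12.7124
D_2 = 15.5091
Terminal value at t=2: TV = D_3/(r−g) = 15.7263/(0.142−0.014) = 122.8614
P₀ = 12.7124/(1+0.142)^1 + 15.5091/(1+0.142)^2 + 122.8614/(1+0.142)^2 = 117.2307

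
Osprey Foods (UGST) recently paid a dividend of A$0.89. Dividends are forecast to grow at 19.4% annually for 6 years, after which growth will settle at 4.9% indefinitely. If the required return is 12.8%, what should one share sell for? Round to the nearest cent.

Two-stage DDM. Project D₁…D_6 at 0.194, terminal growth 0.049, discount at r = 0.128.
D_1 = 1.0627
D_2 = 1.2688
D_3 = 1.5150
D_4 = 1.8089
D_5 = 2.1598
D_6 = 2.5788
Terminal value at t=6: TV = D_7/(r−g) = 2.7052/(0.128−0.049) = 34.2424
P₀ = 1.0627/(1+0.128)^1 + 1.2688/(1+0.128)^2 + 1.5150/(1+0.128)^3 + 1.8089/(1+0.128)^4 + 2.1598/(1+0.128)^5 + 2.5788/(1+0.128)^6 + 34.2424/(1+0.128)^6 = 23.1697

A$23.17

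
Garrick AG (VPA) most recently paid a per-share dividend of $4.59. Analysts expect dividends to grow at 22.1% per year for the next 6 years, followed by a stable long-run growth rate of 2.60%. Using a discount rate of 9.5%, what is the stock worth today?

Two-stage DDM. Project D₁…D_6 at 0.221, terminal growth 0.026, discount at r = 0.095.
D_1 = 5.6044
D_2 = 6.8430
D_3 = 8.3553
D_4 = 10.2018
D_5 = 12.4564
D_6 = 15.2092
Terminal value at t=6: TV = D_7/(r−g) = 15.6046/(0.095−0.026) = 226.1543
P₀ = 5.6044/(1+0.095)^1 + 6.8430/(1+0.095)^2 + 8.3553/(1+0.095)^3 + 10.2018/(1+0.095)^4 + 12.4564/(1+0.095)^5 + 15.2092/(1+0.095)^6 + 226.1543/(1+0.095)^6 = 172.2168

$172.22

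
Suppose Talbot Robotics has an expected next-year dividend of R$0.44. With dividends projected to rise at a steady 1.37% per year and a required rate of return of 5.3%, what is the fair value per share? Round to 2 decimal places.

R$11.20

Gordon growth model: P₀ = D₁/(r − g), with D₁ = 0.44 given directly.
P₀ = 0.4400 / (0.053 − 0.0137) = 0.4400 / 0.0393 = 11.1959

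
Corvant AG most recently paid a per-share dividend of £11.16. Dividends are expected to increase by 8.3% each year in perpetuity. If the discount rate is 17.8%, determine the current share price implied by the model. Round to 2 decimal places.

£127.22

Gordon growth model: P₀ = D₁/(r − g). D₁ = 11.16 × (1 + 0.083) = 12.0863.
P₀ = 12.0863 / (0.178 − 0.083) = 12.0863 / 0.095 = 127.2240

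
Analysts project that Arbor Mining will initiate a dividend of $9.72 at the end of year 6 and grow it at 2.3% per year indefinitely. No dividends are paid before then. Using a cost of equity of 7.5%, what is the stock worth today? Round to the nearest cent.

$130.20

Deferred-dividend DDM. At t=5 the remaining stream is a growing perpetuity with first payment D_6 = 9.72.
V_5 = D_6/(r−g) = 9.72/(0.075−0.023) = 186.9231
P₀ = V_5/(1+r)^5 = 186.9231/(1+0.075)^5 = 130.2029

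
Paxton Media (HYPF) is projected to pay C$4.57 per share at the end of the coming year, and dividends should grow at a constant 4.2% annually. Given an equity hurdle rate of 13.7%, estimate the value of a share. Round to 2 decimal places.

C$48.11

Gordon growth model: P₀ = D₁/(r − g), with D₁ = 4.57 given directly.
P₀ = 4.5700 / (0.137 − 0.042) = 4.5700 / 0.095 = 48.1053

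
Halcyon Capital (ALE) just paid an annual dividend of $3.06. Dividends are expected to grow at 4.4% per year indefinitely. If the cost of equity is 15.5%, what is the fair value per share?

$28.78

Gordon growth model: P₀ = D₁/(r − g). D₁ = 3.06 × (1 + 0.044) = 3.1946.
P₀ = 3.1946 / (0.155 − 0.044) = 3.1946 / 0.111 = 28.7805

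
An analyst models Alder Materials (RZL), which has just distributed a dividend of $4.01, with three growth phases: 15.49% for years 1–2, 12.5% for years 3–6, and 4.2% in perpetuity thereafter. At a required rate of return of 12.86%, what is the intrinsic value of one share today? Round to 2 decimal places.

Three-stage DDM. Project D₁…D_6; terminal Gordon value at t=6 with g = 0.042; discount at r = 0.1286.
D_1 = 4.6311
D_2 = 5.3485
D_3 = 6.0171
D_4 = 6.7692
D_5 = 7.6154
D_6 = 8.5673
TV_6 = 8.9271/(0.1286−0.042) = 103.0844
P₀ = Σ Dₜ/(1+r)ᵗ + TV_6/(1+r)^6 = 74.8483

$74.85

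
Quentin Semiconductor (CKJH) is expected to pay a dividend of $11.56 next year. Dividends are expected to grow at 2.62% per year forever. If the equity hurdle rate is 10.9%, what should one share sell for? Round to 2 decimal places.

Gordon growth model: P₀ = D₁/(r − g), with D₁ = 11.56 given directly.
P₀ = 11.5600 / (0.109 − 0.0262) = 11.5600 / 0.0828 = 139.6135

$139.61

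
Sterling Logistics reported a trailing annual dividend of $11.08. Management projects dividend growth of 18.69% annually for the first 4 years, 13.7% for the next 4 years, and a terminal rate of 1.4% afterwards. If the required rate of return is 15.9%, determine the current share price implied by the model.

$172.46

Three-stage DDM. Project D₁…D_8; terminal Gordon value at t=8 with g = 0.014; discount at r = 0.159.
D_1 = 13.1509
D_2 = 15.6087
D_3 = 18.5260
D_4 = 21.9885
D_5 = 25.0010
D_6 = 28.4261
D_7 = 32.3205
D_8 = 36.7484
TV_8 = 37.2629/(0.159−0.014) = 256.9852
P₀ = Σ Dₜ/(1+r)ᵗ + TV_8/(1+r)^8 = 172.4564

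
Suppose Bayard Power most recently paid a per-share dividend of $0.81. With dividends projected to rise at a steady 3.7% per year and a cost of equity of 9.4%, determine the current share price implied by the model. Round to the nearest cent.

$14.74

Gordon growth model: P₀ = D₁/(r − g). D₁ = 0.81 × (1 + 0.037) = 0.8400.
P₀ = 0.8400 / (0.094 − 0.037) = 0.8400 / 0.057 = 14.7363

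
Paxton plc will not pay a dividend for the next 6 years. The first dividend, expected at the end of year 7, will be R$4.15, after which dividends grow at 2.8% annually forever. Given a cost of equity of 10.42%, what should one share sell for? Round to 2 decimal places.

R$30.05

Deferred-dividend DDM. At t=6 the remaining stream is a growing perpetuity with first payment D_7 = 4.15.
V_6 = D_7/(r−g) = 4.15/(0.1042−0.028) = 54.4619
P₀ = V_6/(1+r)^6 = 54.4619/(1+0.1042)^6 = 30.0474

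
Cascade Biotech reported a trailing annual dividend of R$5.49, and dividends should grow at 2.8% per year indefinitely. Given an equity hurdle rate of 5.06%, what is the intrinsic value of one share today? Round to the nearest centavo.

R$249.72

Gordon growth model: P₀ = D₁/(r − g). D₁ = 5.49 × (1 + 0.028) = 5.6437.
P₀ = 5.6437 / (0.0506 − 0.028) = 5.6437 / 0.0226 = 249.7221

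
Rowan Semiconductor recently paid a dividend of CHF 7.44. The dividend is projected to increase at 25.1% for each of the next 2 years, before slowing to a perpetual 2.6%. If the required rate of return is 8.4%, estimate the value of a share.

Two-stage DDM. Project D₁…D_2 at 0.251, terminal growth 0.026, discount at r = 0.084.
D_1 = 9.3074
D_2 = 11.6436
Terminal value at t=2: TV = D_3/(r−g) = 11.9463/(0.084−0.026) = 205.9714
P₀ = 9.3074/(1+0.084)^1 + 11.6436/(1+0.084)^2 + 205.9714/(1+0.084)^2 = 193.7816

CHF 193.78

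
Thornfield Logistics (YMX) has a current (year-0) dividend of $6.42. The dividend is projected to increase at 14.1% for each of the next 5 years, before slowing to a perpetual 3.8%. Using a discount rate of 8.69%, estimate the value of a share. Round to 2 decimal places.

Two-stage DDM. Project D₁…D_5 at 0.141, terminal growth 0.038, discount at r = 0.0869.
D_1 = 7.3252
D_2 = 8.3581
D_3 = 9.5366
D_4 = 10.8812
D_5 = 12.4155
Terminal value at t=5: TV = D_6/(r−g) = 12.8873/(0.0869−0.038) = 263.5432
P₀ = 7.3252/(1+0.0869)^1 + 8.3581/(1+0.0869)^2 + 9.5366/(1+0.0869)^3 + 10.8812/(1+0.0869)^4 + 12.4155/(1+0.0869)^5 + 263.5432/(1+0.0869)^5 = 210.9651

$210.97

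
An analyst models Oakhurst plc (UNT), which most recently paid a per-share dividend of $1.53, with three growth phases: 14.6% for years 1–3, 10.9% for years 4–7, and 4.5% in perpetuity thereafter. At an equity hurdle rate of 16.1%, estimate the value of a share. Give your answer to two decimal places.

$20.76

Three-stage DDM. Project D₁…D_7; terminal Gordon value at t=7 with g = 0.045; discount at r = 0.161.
D_1 = 1.7534
D_2 = 2.0094
D_3 = 2.3027
D_4 = 2.5537
D_5 = 2.8321
D_6 = 3.1408
D_7 = 3.4831
TV_7 = 3.6399/(0.161−0.045) = 31.3783
P₀ = Σ Dₜ/(1+r)ᵗ + TV_7/(1+r)^7 = 20.7639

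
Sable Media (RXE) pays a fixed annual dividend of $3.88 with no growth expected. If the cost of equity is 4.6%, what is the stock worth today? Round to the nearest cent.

$84.35

Zero-growth DDM (perpetuity): P₀ = D/r = 3.88 / 0.046 = 84.3478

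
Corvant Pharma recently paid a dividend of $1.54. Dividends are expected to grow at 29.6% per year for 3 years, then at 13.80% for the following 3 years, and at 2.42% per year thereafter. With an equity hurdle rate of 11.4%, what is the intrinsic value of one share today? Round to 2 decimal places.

$43.38

Three-stage DDM. Project D₁…D_6; terminal Gordon value at t=6 with g = 0.0242; discount at r = 0.114.
D_1 = 1.9958
D_2 = 2.5866
D_3 = 3.3522
D_4 = 3.8149
D_5 = 4.3413
D_6 = 4.9404
TV_6 = 5.0600/(0.114−0.0242) = 56.3470
P₀ = Σ Dₜ/(1+r)ᵗ + TV_6/(1+r)^6 = 43.3754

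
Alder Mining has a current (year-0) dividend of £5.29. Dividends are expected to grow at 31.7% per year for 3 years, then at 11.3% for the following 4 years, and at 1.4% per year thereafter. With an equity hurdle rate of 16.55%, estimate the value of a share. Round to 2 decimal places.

£90.09

Three-stage DDM. Project D₁…D_7; terminal Gordon value at t=7 with g = 0.014; discount at r = 0.1655.
D_1 = 6.9669
D_2 = 9.1754
D_3 = 12.0841
D_4 = 13.4496
D_5 = 14.9694
D_6 = 16.6609
D_7 = 18.5436
TV_7 = 18.8032/(0.1655−0.014) = 124.1135
P₀ = Σ Dₜ/(1+r)ᵗ + TV_7/(1+r)^7 = 90.0936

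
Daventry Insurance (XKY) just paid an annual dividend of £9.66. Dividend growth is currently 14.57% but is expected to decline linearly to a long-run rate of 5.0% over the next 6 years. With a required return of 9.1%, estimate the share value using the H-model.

H-model: P₀ = D₀[(1+g_L) + H(g_S−g_L)]/(r−g_L), with H = 6/2 = 3.
P₀ = 9.66 × [(1+0.05) + 3×(0.1457−0.05)] / (0.091−0.05)
   = 9.66 × 1.3371 / 0.041 = 315.0338

£315.03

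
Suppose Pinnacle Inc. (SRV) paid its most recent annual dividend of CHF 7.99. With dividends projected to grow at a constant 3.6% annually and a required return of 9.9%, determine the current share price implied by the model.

CHF 131.39

Gordon growth model: P₀ = D₁/(r − g). D₁ = 7.99 × (1 + 0.036) = 8.2776.
P₀ = 8.2776 / (0.099 − 0.036) = 8.2776 / 0.063 = 131.3911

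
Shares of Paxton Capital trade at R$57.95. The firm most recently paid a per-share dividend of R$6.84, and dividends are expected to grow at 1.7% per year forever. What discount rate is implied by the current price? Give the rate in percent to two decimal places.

Rearranging the constant-growth DDM: r = D₁/P₀ + g.
D₁ = 6.84 × (1 + 0.017) = 6.9563.
r = 6.9563 / 57.95 + 0.017 = 0.12004 + 0.017 = 0.13704

13.70%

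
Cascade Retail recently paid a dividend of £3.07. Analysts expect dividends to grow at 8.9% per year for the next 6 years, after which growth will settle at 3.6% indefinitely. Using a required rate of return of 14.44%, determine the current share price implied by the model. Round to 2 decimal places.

£37.32

Two-stage DDM. Project D₁…D_6 at 0.089, terminal growth 0.036, discount at r = 0.1444.
D_1 = 3.3432
D_2 = 3.6408
D_3 = 3.9648
D_4 = 4.3177
D_5 = 4.7019
D_6 = 5.1204
Terminal value at t=6: TV = D_7/(r−g) = 5.3048/(0.1444−0.036) = 48.9369
P₀ = 3.3432/(1+0.1444)^1 + 3.6408/(1+0.1444)^2 + 3.9648/(1+0.1444)^3 + 4.3177/(1+0.1444)^4 + 4.7019/(1+0.1444)^5 + 5.1204/(1+0.1444)^6 + 48.9369/(1+0.1444)^6 = 37.3246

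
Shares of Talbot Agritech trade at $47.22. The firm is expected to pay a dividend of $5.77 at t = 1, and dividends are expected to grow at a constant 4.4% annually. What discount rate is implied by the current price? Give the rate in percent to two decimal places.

16.62%

Rearranging the constant-growth DDM: r = D₁/P₀ + g.
r = 5.7700 / 47.22 + 0.044 = 0.12219 + 0.044 = 0.16619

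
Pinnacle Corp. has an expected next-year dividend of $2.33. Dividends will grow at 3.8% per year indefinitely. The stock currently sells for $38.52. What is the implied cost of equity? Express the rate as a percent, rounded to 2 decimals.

Rearranging the constant-growth DDM: r = D₁/P₀ + g.
r = 2.3300 / 38.52 + 0.038 = 0.06049 + 0.038 = 0.09849

9.85%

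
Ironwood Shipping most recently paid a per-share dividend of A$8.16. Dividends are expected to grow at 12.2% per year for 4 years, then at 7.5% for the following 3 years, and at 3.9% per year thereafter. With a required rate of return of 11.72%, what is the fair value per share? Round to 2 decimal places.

Three-stage DDM. Project D₁…D_7; terminal Gordon value at t=7 with g = 0.039; discount at r = 0.1172.
D_1 = 9.1555
D_2 = 10.2725
D_3 = 11.5257
D_4 = 12.9319
D_5 = 13.9018
D_6 = 14.9444
D_7 = 16.0652
TV_7 = 16.6918/(0.1172−0.039) = 213.4498
P₀ = Σ Dₜ/(1+r)ᵗ + TV_7/(1+r)^7 = 154.3217

A$154.32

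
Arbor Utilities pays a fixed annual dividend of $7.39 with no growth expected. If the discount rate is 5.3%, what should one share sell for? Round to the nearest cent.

$139.43

Zero-growth DDM (perpetuity): P₀ = D/r = 7.39 / 0.053 = 139.4340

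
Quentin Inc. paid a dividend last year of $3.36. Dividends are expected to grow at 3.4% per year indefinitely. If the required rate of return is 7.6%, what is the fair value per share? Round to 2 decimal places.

$82.72

Gordon growth model: P₀ = D₁/(r − g). D₁ = 3.36 × (1 + 0.034) = 3.4742.
P₀ = 3.4742 / (0.076 − 0.034) = 3.4742 / 0.042 = 82.7200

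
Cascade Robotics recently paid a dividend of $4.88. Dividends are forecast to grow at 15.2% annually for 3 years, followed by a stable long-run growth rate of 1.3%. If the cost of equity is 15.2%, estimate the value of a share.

$50.20

Two-stage DDM. Project D₁…D_3 at 0.152, terminal growth 0.013, discount at r = 0.152.
D_1 = 5.6218
D_2 = 6.4763
D_3 = 7.4607
Terminal value at t=3: TV = D_4/(r−g) = 7.5576/(0.152−0.013) = 54.3716
P₀ = 5.6218/(1+0.152)^1 + 6.4763/(1+0.152)^2 + 7.4607/(1+0.152)^3 + 54.3716/(1+0.152)^3 = 50.2043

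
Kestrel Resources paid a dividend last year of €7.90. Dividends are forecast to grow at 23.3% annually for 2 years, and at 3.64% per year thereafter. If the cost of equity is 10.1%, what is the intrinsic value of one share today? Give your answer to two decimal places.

Two-stage DDM. Project D₁…D_2 at 0.233, terminal growth 0.0364, discount at r = 0.101.
D_1 = 9.7407
D_2 = 12.0103
Terminal value at t=2: TV = D_3/(r−g) = 12.4475/(0.101−0.0364) = 192.6851
P₀ = 9.7407/(1+0.101)^1 + 12.0103/(1+0.101)^2 + 192.6851/(1+0.101)^2 = 177.7097

€177.71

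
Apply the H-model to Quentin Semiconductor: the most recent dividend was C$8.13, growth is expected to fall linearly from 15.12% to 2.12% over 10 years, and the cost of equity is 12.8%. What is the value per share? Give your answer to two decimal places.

H-model: P₀ = D₀[(1+g_L) + H(g_S−g_L)]/(r−g_L), with H = 10/2 = 5.
P₀ = 8.13 × [(1+0.0212) + 5×(0.1512−0.0212)] / (0.128−0.0212)
   = 8.13 × 1.6712 / 0.1068 = 127.2178

C$127.22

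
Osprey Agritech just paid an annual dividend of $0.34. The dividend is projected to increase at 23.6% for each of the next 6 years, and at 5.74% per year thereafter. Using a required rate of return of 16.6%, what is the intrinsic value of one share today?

$7.21

Two-stage DDM. Project D₁…D_6 at 0.236, terminal growth 0.0574, discount at r = 0.166.
D_1 = 0.4202
D_2 = 0.5194
D_3 = 0.6420
D_4 = 0.7935
D_5 = 0.9808
D_6 = 1.2122
Terminal value at t=6: TV = D_7/(r−g) = 1.2818/(0.166−0.0574) = 11.8032
P₀ = 0.4202/(1+0.166)^1 + 0.5194/(1+0.166)^2 + 0.6420/(1+0.166)^3 + 0.7935/(1+0.166)^4 + 0.9808/(1+0.166)^5 + 1.2122/(1+0.166)^6 + 11.8032/(1+0.166)^6 = 7.2111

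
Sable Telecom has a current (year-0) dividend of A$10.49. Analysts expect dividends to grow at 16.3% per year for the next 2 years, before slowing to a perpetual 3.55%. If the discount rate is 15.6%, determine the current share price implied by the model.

Two-stage DDM. Project D₁…D_2 at 0.163, terminal growth 0.0355, discount at r = 0.156.
D_1 = 12.1999
D_2 = 14.1884
Terminal value at t=2: TV = D_3/(r−g) = 14.6921/(0.156−0.0355) = 121.9265
P₀ = 12.1999/(1+0.156)^1 + 14.1884/(1+0.156)^2 + 121.9265/(1+0.156)^2 = 112.4103

A$112.41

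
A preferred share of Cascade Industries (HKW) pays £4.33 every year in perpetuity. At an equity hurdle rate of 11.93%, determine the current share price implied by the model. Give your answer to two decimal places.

£36.30

Zero-growth DDM (perpetuity): P₀ = D/r = 4.33 / 0.1193 = 36.2951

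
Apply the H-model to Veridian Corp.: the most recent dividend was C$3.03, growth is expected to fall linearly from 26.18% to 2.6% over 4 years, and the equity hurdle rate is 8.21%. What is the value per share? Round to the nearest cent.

C$80.89

H-model: P₀ = D₀[(1+g_L) + H(g_S−g_L)]/(r−g_L), with H = 4/2 = 2.
P₀ = 3.03 × [(1+0.026) + 2×(0.2618−0.026)] / (0.0821−0.026)
   = 3.03 × 1.4976 / 0.0561 = 80.8864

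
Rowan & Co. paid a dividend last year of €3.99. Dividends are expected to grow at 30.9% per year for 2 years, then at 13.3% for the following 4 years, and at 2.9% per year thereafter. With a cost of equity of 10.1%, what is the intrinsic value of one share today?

€125.02

Three-stage DDM. Project D₁…D_6; terminal Gordon value at t=6 with g = 0.029; discount at r = 0.101.
D_1 = 5.2229
D_2 = 6.8368
D_3 = 7.7461
D_4 = 8.7763
D_5 = 9.9436
D_6 = 11.2661
TV_6 = 11.5928/(0.101−0.029) = 161.0107
P₀ = Σ Dₜ/(1+r)ᵗ + TV_6/(1+r)^6 = 125.0234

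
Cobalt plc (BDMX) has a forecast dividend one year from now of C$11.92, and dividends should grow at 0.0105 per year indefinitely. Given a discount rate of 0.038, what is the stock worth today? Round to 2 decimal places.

C$433.45

Gordon growth model: P₀ = D₁/(r − g), with D₁ = 11.92 given directly.
P₀ = 11.9200 / (0.038 − 0.0105) = 11.9200 / 0.0275 = 433.4545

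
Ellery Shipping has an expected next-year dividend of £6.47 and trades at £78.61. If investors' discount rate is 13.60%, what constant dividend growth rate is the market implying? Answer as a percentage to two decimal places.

From P₀ = D₁/(r − g), the implied growth is g = r − D₁/P₀.
g = 0.136 − 6.47/78.61 = 0.136 − 0.08231 = 0.05369

5.37%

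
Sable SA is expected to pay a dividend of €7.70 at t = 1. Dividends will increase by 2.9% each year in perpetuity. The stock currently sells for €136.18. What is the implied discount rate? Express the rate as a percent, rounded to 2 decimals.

8.55%

Rearranging the constant-growth DDM: r = D₁/P₀ + g.
r = 7.7000 / 136.18 + 0.029 = 0.05654 + 0.029 = 0.08554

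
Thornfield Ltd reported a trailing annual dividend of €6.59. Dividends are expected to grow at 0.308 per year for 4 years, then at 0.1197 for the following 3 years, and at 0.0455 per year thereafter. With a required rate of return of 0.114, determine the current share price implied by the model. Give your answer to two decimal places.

Three-stage DDM. Project D₁…D_7; terminal Gordon value at t=7 with g = 0.0455; discount at r = 0.114.
D_1 = 8.6197
D_2 = 11.2746
D_3 = 14.7472
D_4 = 19.2893
D_5 = 21.5982
D_6 = 24.1835
D_7 = 27.0783
TV_7 = 28.3104/(0.114−0.0455) = 413.2900
P₀ = Σ Dₜ/(1+r)ᵗ + TV_7/(1+r)^7 = 272.0904

€272.09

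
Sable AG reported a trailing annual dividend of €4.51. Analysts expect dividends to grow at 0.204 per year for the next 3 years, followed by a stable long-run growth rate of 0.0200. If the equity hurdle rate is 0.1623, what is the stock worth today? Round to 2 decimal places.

€50.46

Two-stage DDM. Project D₁…D_3 at 0.204, terminal growth 0.02, discount at r = 0.1623.
D_1 = 5.4300
D_2 = 6.5378
D_3 = 7.8715
Terminal value at t=3: TV = D_4/(r−g) = 8.0289/(0.1623−0.02) = 56.4224
P₀ = 5.4300/(1+0.1623)^1 + 6.5378/(1+0.1623)^2 + 7.8715/(1+0.1623)^3 + 56.4224/(1+0.1623)^3 = 50.4575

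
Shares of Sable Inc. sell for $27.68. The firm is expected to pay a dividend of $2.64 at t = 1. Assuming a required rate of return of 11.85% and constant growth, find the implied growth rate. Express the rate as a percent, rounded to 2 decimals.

2.31%

From P₀ = D₁/(r − g), the implied growth is g = r − D₁/P₀.
g = 0.1185 − 2.64/27.68 = 0.1185 − 0.09538 = 0.02312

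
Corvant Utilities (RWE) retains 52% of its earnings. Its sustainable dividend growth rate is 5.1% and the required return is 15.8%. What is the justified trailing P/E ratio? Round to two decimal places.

Payout ratio b = 1 − 0.52 = 0.48.
Justified trailing P/E = b(1+g)/(r−g) = 0.48×(1+0.051)/(0.158−0.051) = 4.7148

4.71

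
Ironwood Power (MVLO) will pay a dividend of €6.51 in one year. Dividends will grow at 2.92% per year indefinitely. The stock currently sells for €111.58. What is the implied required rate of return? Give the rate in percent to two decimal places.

8.75%

Rearranging the constant-growth DDM: r = D₁/P₀ + g.
r = 6.5100 / 111.58 + 0.0292 = 0.05834 + 0.0292 = 0.08754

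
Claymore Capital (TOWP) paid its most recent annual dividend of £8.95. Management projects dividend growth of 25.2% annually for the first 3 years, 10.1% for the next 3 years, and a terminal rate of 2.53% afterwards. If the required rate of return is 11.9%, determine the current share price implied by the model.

£200.82

Three-stage DDM. Project D₁…D_6; terminal Gordon value at t=6 with g = 0.0253; discount at r = 0.119.
D_1 = 11.2054
D_2 = 14.0292
D_3 = 17.5645
D_4 = 19.3385
D_5 = 21.2917
D_6 = 23.4422
TV_6 = 24.0353/(0.119−0.0253) = 256.5130
P₀ = Σ Dₜ/(1+r)ᵗ + TV_6/(1+r)^6 = 200.8191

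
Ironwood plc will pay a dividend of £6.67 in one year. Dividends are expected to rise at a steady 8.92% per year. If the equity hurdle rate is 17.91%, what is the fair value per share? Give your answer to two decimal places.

£74.19

Gordon growth model: P₀ = D₁/(r − g), with D₁ = 6.67 given directly.
P₀ = 6.6700 / (0.1791 − 0.0892) = 6.6700 / 0.0899 = 74.1935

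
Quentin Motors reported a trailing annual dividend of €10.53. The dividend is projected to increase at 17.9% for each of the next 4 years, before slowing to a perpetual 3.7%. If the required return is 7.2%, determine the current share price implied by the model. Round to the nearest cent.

Two-stage DDM. Project D₁…D_4 at 0.179, terminal growth 0.037, discount at r = 0.072.
D_1 = 12.4149
D_2 = 14.6371
D_3 = 17.2572
D_4 = 20.3462
Terminal value at t=4: TV = D_5/(r−g) = 21.0990/(0.072−0.037) = 602.8292
P₀ = 12.4149/(1+0.072)^1 + 14.6371/(1+0.072)^2 + 17.2572/(1+0.072)^3 + 20.3462/(1+0.072)^4 + 602.8292/(1+0.072)^4 = 510.2059

€510.21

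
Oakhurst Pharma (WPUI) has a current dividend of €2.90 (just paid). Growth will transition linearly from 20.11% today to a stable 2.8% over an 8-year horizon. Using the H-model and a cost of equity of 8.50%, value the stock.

€87.53

H-model: P₀ = D₀[(1+g_L) + H(g_S−g_L)]/(r−g_L), with H = 8/2 = 4.
P₀ = 2.90 × [(1+0.028) + 4×(0.2011−0.028)] / (0.085−0.028)
   = 2.90 × 1.7204 / 0.057 = 87.5291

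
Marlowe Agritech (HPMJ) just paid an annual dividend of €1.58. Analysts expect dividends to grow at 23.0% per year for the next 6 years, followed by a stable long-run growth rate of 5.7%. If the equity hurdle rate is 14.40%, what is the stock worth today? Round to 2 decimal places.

€41.97

Two-stage DDM. Project D₁…D_6 at 0.23, terminal growth 0.057, discount at r = 0.144.
D_1 = 1.9434
D_2 = 2.3904
D_3 = 2.9402
D_4 = 3.6164
D_5 = 4.4482
D_6 = 5.4713
Terminal value at t=6: TV = D_7/(r−g) = 5.7831/(0.144−0.057) = 66.4727
P₀ = 1.9434/(1+0.144)^1 + 2.3904/(1+0.144)^2 + 2.9402/(1+0.144)^3 + 3.6164/(1+0.144)^4 + 4.4482/(1+0.144)^5 + 5.4713/(1+0.144)^6 + 66.4727/(1+0.144)^6 = 41.9657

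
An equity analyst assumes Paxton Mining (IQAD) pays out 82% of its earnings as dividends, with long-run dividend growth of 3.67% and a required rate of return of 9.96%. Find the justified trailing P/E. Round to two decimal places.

13.52

Justified trailing P/E = b(1+g)/(r−g) = 0.82×(1+0.0367)/(0.0996−0.0367) = 13.5150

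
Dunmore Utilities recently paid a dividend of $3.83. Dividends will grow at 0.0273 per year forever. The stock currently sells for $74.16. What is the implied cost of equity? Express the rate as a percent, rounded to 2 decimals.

Rearranging the constant-growth DDM: r = D₁/P₀ + g.
D₁ = 3.83 × (1 + 0.0273) = 3.9346.
r = 3.9346 / 74.16 + 0.0273 = 0.05306 + 0.0273 = 0.08036

8.04%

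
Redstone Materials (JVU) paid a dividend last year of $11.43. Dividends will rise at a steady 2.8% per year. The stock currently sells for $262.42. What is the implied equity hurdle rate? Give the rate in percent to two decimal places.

Rearranging the constant-growth DDM: r = D₁/P₀ + g.
D₁ = 11.43 × (1 + 0.028) = 11.7500.
r = 11.7500 / 262.42 + 0.028 = 0.04478 + 0.028 = 0.07278

7.28%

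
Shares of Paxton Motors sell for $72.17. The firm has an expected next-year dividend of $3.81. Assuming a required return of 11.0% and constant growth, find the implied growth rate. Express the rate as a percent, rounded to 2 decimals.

From P₀ = D₁/(r − g), the implied growth is g = r − D₁/P₀.
g = 0.11 − 3.81/72.17 = 0.11 − 0.05279 = 0.05721

5.72%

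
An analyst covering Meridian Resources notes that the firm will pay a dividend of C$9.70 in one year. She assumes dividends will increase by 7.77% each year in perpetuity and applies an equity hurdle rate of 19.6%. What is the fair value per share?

Gordon growth model: P₀ = D₁/(r − g), with D₁ = 9.70 given directly.
P₀ = 9.7000 / (0.196 − 0.0777) = 9.7000 / 0.1183 = 81.9949

C$81.99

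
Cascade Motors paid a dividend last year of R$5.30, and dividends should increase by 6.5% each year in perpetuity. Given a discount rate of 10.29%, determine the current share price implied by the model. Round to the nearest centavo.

R$148.93

Gordon growth model: P₀ = D₁/(r − g). D₁ = 5.30 × (1 + 0.065) = 5.6445.
P₀ = 5.6445 / (0.1029 − 0.065) = 5.6445 / 0.0379 = 148.9314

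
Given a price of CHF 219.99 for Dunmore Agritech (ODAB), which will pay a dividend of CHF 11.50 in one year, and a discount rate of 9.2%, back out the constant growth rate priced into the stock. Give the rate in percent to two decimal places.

From P₀ = D₁/(r − g), the implied growth is g = r − D₁/P₀.
g = 0.092 − 11.50/219.99 = 0.092 − 0.05228 = 0.03972

3.97%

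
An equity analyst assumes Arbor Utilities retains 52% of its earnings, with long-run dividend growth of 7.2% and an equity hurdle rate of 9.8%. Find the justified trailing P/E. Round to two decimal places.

19.79

Payout ratio b = 1 − 0.52 = 0.48.
Justified trailing P/E = b(1+g)/(r−g) = 0.48×(1+0.072)/(0.098−0.072) = 19.7908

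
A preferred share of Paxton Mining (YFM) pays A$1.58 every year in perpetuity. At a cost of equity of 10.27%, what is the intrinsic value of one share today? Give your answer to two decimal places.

A$15.38

Zero-growth DDM (perpetuity): P₀ = D/r = 1.58 / 0.1027 = 15.3846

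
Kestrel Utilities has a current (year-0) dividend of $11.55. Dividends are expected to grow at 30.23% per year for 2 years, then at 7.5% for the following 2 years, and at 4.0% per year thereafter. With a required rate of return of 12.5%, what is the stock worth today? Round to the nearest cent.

Three-stage DDM. Project D₁…D_4; terminal Gordon value at t=4 with g = 0.04; discount at r = 0.125.
D_1 = 15.0416
D_2 = 19.5886
D_3 = 21.0578
D_4 = 22.6371
TV_4 = 23.5426/(0.125−0.04) = 276.9717
P₀ = Σ Dₜ/(1+r)ᵗ + TV_4/(1+r)^4 = 230.6816

$230.68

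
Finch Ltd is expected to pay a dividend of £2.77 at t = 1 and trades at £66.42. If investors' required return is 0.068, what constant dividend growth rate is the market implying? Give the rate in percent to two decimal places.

From P₀ = D₁/(r − g), the implied growth is g = r − D₁/P₀.
g = 0.068 − 2.77/66.42 = 0.068 − 0.04170 = 0.02630

2.63%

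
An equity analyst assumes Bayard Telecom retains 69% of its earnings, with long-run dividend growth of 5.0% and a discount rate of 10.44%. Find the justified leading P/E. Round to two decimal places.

5.70

Payout ratio b = 1 − 0.69 = 0.31.
Justified leading P/E = b/(r−g) = 0.31/(0.1044−0.05) = 5.6985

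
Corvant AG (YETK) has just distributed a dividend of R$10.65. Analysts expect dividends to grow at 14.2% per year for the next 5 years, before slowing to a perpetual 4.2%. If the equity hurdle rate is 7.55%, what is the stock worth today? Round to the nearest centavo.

R$511.13

Two-stage DDM. Project D₁…D_5 at 0.142, terminal growth 0.042, discount at r = 0.0755.
D_1 = 12.1623
D_2 = 13.8893
D_3 = 15.8616
D_4 = 18.1140
D_5 = 20.6862
Terminal value at t=5: TV = D_6/(r−g) = 21.5550/(0.0755−0.042) = 643.4326
P₀ = 12.1623/(1+0.0755)^1 + 13.8893/(1+0.0755)^2 + 15.8616/(1+0.0755)^3 + 18.1140/(1+0.0755)^4 + 20.6862/(1+0.0755)^5 + 643.4326/(1+0.0755)^5 = 511.1283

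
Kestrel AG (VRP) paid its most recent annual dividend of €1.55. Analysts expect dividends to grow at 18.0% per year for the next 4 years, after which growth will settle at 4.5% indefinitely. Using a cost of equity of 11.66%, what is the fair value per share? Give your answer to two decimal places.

Two-stage DDM. Project D₁…D_4 at 0.18, terminal growth 0.045, discount at r = 0.1166.
D_1 = 1.8290
D_2 = 2.1582
D_3 = 2.5467
D_4 = 3.0051
Terminal value at t=4: TV = D_5/(r−g) = 3.1403/(0.1166−0.045) = 43.8594
P₀ = 1.8290/(1+0.1166)^1 + 2.1582/(1+0.1166)^2 + 2.5467/(1+0.1166)^3 + 3.0051/(1+0.1166)^4 + 43.8594/(1+0.1166)^4 = 35.3460

€35.35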